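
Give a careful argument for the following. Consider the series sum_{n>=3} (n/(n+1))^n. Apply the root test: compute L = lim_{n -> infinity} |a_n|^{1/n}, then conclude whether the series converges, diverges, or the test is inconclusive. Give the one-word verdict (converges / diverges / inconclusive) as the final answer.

Let a_n denote the general term. Form |a_n|^(1/n) and simplify:
|a_n|^(1/n) = n/(n + 1)
Take the limit as n -> infinity: L = 1.
Since L = 1, the root test is inconclusive. (In fact a_n = (n/(n+1))^n -> e^(-1) != 0, so the nth-term test shows divergence; but the root test itself gives no conclusion.)

inconclusive


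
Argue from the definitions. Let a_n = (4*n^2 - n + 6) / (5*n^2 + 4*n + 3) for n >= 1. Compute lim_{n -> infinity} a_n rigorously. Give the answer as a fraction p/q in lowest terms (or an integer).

Divide numerator and denominator by n^2, the highest power:
numerator / n^2 = 4 - 1/n + 6/n^2
denominator / n^2 = 5 + 4/n + 3/n^2
As n -> infinity, all terms of the form c/n^k (k >= 1) tend to 0.
So numerator / n^2 -> 4 and denominator / n^2 -> 5.
Therefore lim a_n = 4/5.

4/5


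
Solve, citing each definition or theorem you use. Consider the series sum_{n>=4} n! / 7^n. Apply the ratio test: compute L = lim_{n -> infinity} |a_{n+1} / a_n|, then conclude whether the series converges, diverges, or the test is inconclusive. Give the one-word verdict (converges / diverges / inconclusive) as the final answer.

Let a_n denote the general term. Form the ratio a_{n+1}/a_n and simplify:
a_{n+1}/a_n = n/7 + 1/7
Take the limit as n -> infinity: L = infinity.
Since L = infinity > 1 (or L = infinity), the ratio test implies the series diverges.

diverges


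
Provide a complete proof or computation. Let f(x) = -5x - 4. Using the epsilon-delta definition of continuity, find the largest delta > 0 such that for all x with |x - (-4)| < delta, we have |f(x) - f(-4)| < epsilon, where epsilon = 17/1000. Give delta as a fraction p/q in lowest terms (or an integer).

We compute f(-4) = -5*(-4) - 4 = 16.
|f(x) - f(-4)| = |-5x - 4 - (16)| = |-5(x - (-4))| = 5|x - (-4)|.
We need 5|x - (-4)| < 17/1000, i.e. |x - (-4)| < 17/1000 / 5 = 17/5000.
So any delta <= 17/5000 works. Conversely, if delta > 17/5000, then x = -4 + 17/5000 satisfies |x - (-4)| = 17/5000 < delta but |f(x) - f(-4)| = 5 * 17/5000 = 17/1000, which is not < 17/1000; so no larger delta works.
Hence the largest such delta is 17/5000.

17/5000


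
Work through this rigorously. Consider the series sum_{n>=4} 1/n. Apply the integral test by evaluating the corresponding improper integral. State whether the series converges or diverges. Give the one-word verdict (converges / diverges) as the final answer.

Let f(x) = 1/x. Then f is positive, continuous, and decreasing on [4, infinity), so the integral test applies.
Compute the improper integral int_{4}^infinity f(x) dx:
  antiderivative F(x) = log(x).
  As x -> infinity, log(x) -> infinity.
  So int = infinity - log(4) = infinity. By the integral test, the series diverges.

diverges


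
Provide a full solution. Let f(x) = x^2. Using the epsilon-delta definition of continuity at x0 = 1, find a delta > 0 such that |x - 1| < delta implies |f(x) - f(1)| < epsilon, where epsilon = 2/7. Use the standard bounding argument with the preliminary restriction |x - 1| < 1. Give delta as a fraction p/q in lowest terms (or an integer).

Factor: |x^2 - (1)^2| = |x - 1| * |x + 1|.
Impose |x - 1| < 1 first. Then |x + 1| = |(x - 1) + 2*(1)| <= |x - 1| + 2*|1| < 1 + 2 = 3.
So |x^2 - (1)^2| < delta * 3.
We need delta * 3 <= 2/7, i.e. delta <= 2/7/3 = 2/21.
Since 2/21 < 1, this is tighter than 1; take delta = 2/21.
So delta = 2/21 works.

2/21


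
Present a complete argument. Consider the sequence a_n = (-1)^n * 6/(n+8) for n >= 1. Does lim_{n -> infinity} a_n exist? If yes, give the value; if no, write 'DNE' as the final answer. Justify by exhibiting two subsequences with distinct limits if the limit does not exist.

Examine the behaviour of a_n along subsequences.
Even-n subsequence a_{2k} = 6/(2k+8) -> 0. Odd-n subsequence a_{2k+1} = -6/(2k+9) -> 0. Both tend to 0, which suggests the limit is 0; verify directly.
|a_n - 0| = 6/(n+8) < 6/n for every n >= 1.
Given epsilon > 0, choose a positive integer N > 6/epsilon. Then for all n >= N, |a_n| < 6/n <= 6/N < epsilon.
So by the definition of the limit, lim a_n exists and equals 0.

0


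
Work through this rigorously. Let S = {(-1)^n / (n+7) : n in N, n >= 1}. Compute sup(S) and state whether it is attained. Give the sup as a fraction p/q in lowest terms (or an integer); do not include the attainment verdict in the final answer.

Analysis:
- Values: -1/8, 1/9, -1/10, 1/11, -1/12, ...
- Positive terms (even n): 1/(2+7), 1/(4+7), ... decreasing -> max = 1/9 (n=2).
- Negative terms (odd n): -1/(1+7), -1/(3+7), ... increasing -> min = -1/8 (n=1).
- So sup = 1/9 (attained at n=2); inf = -1/8 (attained at n=1).
Conclusion: sup(S) = 1/9, attained in S.

1/9


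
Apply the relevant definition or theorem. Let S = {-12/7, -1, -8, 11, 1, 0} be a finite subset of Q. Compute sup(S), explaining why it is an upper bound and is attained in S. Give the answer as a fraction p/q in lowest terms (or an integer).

S is finite, so sup(S) = max(S).
Sorted decreasing:
11, 1, 0, -1, -12/7, -8
The extremum is 11.
For every x in S, x <= 11. And 11 is in S, so it is attained.
Therefore sup(S) = 11.

11


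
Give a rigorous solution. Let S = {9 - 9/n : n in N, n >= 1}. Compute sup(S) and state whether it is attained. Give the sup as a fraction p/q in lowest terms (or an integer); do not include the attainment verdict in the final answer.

Analysis:
- Values: 0, 9/2, 6, 27/4, ... strictly increasing.
- Minimum is 0 (n=1); inf = 0 (attained).
- 9 - 9/n -> 9 from below; sup = 9, not attained.
Conclusion: sup(S) = 9, not attained in S.

9


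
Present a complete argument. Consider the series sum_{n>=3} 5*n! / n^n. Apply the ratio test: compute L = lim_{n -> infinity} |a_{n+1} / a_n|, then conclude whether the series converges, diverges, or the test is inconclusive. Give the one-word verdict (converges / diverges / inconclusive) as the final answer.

Let a_n denote the general term. Form the ratio a_{n+1}/a_n and simplify:
a_{n+1}/a_n = (n/(n + 1))^n
Take the limit as n -> infinity: L = exp(-1).
Since L = exp(-1) < 1, the ratio test implies the series converges.

converges


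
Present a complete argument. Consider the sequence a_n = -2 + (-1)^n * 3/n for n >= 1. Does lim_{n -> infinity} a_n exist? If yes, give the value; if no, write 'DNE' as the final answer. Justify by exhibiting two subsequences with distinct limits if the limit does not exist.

Examine the behaviour of a_n along subsequences.
Even-n subsequence a_{2k} = -2 + 3/(2k) -> -2. Odd-n subsequence a_{2k+1} = -2 - 3/(2k+1) -> -2. Both tend to -2, which suggests the limit is -2; verify directly.
|a_n - (-2)| = |(-1)^n * 3/n| = 3/n for every n >= 1.
Given epsilon > 0, choose a positive integer N > 3/epsilon. Then for all n >= N, |a_n - (-2)| = 3/n <= 3/N < epsilon.
So by the definition of the limit, lim a_n exists and equals -2.

-2


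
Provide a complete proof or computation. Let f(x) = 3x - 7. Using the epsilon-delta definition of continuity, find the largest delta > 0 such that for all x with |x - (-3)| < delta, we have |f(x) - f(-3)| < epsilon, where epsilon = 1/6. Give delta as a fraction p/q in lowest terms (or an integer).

We compute f(-3) = 3*(-3) - 7 = -16.
|f(x) - f(-3)| = |3x - 7 - (-16)| = |3(x - (-3))| = 3|x - (-3)|.
We need 3|x - (-3)| < 1/6, i.e. |x - (-3)| < 1/6 / 3 = 1/18.
So any delta <= 1/18 works. Conversely, if delta > 1/18, then x = -3 + 1/18 satisfies |x - (-3)| = 1/18 < delta but |f(x) - f(-3)| = 3 * 1/18 = 1/6, which is not < 1/6; so no larger delta works.
Hence the largest such delta is 1/18.

1/18


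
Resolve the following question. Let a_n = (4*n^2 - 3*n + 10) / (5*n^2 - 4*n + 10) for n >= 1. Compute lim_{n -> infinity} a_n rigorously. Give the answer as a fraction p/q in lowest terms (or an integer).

Divide numerator and denominator by n^2, the highest power:
numerator / n^2 = 4 - 3/n + 10/n^2
denominator / n^2 = 5 - 4/n + 10/n^2
As n -> infinity, all terms of the form c/n^k (k >= 1) tend to 0.
So numerator / n^2 -> 4 and denominator / n^2 -> 5.
Therefore lim a_n = 4/5.

4/5


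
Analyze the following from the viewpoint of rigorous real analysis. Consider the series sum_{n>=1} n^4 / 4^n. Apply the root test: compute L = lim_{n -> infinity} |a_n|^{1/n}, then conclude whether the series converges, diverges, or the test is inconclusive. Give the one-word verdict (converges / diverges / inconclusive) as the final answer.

Let a_n denote the general term. Form |a_n|^(1/n) and simplify:
|a_n|^(1/n) = n^(4/n)/4
Take the limit as n -> infinity: L = 1/4.
Since L = 1/4 < 1, the root test implies convergence.

converges


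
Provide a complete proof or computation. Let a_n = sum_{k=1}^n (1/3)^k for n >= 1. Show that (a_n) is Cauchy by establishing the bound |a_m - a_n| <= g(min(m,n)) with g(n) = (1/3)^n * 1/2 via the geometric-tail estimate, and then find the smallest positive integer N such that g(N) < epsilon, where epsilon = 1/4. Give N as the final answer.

For m > n >= 1: |a_m - a_n| = sum_{k=n+1}^m (1/3)^k < sum_{k=n+1}^infinity (1/3)^k = (1/3)^(n+1) / (1 - 1/3) = (1/3)^n * (1/3) * (3/2) = (1/3)^n * 1/2.
So g(n) = (1/3)^n / 2. Since g(n) -> 0, (a_n) is Cauchy.
Now solve g(N) < 1/4: (1/3)^N / 2 < 1/4 <=> 3^N > 1 / (2 * 1/4) = 2.
Check powers of 3: 3^0 = 1 <= 2, 3^1 = 3 > 2.
So the smallest such N is 1. Check: g(1) = 1/(2 * 3) = 1/6 < 1/4.

1


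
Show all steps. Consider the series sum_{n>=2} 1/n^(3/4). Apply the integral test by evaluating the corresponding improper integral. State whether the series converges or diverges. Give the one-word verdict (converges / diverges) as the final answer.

Let f(x) = x^(-3/4). Then f is positive, continuous, and decreasing on [2, infinity), so the integral test applies.
Compute the improper integral int_{2}^infinity f(x) dx:
  antiderivative F(x) = 4*x^(1/4).
  As x -> infinity, F(x) -> infinity (since p = 3/4 < 1).
  So the integral diverges. By the integral test, the series diverges.

diverges


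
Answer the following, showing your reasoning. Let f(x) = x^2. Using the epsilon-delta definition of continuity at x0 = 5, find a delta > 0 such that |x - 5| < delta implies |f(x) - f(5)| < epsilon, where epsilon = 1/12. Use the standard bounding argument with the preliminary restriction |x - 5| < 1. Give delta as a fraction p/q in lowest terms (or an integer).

Factor: |x^2 - (5)^2| = |x - 5| * |x + 5|.
Impose |x - 5| < 1 first. Then |x + 5| = |(x - 5) + 2*(5)| <= |x - 5| + 2*|5| < 1 + 10 = 11.
So |x^2 - (5)^2| < delta * 11.
We need delta * 11 <= 1/12, i.e. delta <= 1/12/11 = 1/132.
Since 1/132 < 1, this is tighter than 1; take delta = 1/132.
So delta = 1/132 works.

1/132


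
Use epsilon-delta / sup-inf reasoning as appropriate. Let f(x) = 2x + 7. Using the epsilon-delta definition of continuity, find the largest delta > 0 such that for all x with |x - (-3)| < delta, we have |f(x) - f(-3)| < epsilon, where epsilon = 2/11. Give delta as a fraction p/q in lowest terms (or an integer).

We compute f(-3) = 2*(-3) + 7 = 1.
|f(x) - f(-3)| = |2x + 7 - (1)| = |2(x - (-3))| = 2|x - (-3)|.
We need 2|x - (-3)| < 2/11, i.e. |x - (-3)| < 2/11 / 2 = 1/11.
So any delta <= 1/11 works. Conversely, if delta > 1/11, then x = -3 + 1/11 satisfies |x - (-3)| = 1/11 < delta but |f(x) - f(-3)| = 2 * 1/11 = 2/11, which is not < 2/11; so no larger delta works.
Hence the largest such delta is 1/11.

1/11


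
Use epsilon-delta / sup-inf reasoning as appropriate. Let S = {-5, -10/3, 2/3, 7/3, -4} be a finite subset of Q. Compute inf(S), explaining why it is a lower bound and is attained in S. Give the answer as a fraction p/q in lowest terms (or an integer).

S is finite, so inf(S) = min(S).
Sorted increasing:
-5, -4, -10/3, 2/3, 7/3
The extremum is -5.
For every x in S, x >= -5. And -5 is in S, so it is attained.
Therefore inf(S) = -5.

-5


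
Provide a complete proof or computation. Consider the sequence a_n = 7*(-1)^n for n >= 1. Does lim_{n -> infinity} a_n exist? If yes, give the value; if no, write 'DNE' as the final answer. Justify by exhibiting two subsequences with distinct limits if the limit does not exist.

Examine the behaviour of a_n along subsequences.
Even-n subsequence a_{2k} = 7 -> 7. Odd-n subsequence a_{2k+1} = -7 -> -7.
Since these two subsequential limits are 7 and -7, distinct, the full sequence cannot converge (a convergent sequence has all subsequences tending to the same limit). So lim a_n does not exist.

DNE


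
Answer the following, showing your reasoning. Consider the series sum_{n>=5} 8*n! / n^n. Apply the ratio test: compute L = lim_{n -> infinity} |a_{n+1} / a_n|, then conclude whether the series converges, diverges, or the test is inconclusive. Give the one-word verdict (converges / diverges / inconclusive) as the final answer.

Let a_n denote the general term. Form the ratio a_{n+1}/a_n and simplify:
a_{n+1}/a_n = (n/(n + 1))^n
Take the limit as n -> infinity: L = exp(-1).
Since L = exp(-1) < 1, the ratio test implies the series converges.

converges


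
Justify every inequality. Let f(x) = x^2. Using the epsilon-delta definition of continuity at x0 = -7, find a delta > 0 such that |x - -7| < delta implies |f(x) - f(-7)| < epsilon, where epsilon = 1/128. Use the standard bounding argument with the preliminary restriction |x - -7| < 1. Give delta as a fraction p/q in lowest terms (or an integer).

Factor: |x^2 - (-7)^2| = |x - -7| * |x + -7|.
Impose |x - -7| < 1 first. Then |x + -7| = |(x - -7) + 2*(-7)| <= |x - -7| + 2*|-7| < 1 + 14 = 15.
So |x^2 - (-7)^2| < delta * 15.
We need delta * 15 <= 1/128, i.e. delta <= 1/128/15 = 1/1920.
Since 1/1920 < 1, this is tighter than 1; take delta = 1/1920.
So delta = 1/1920 works.

1/1920


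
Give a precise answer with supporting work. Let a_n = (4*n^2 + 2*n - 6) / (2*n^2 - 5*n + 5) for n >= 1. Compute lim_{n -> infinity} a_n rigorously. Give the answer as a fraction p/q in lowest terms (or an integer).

Divide numerator and denominator by n^2, the highest power:
numerator / n^2 = 4 + 2/n - 6/n^2
denominator / n^2 = 2 - 5/n + 5/n^2
As n -> infinity, all terms of the form c/n^k (k >= 1) tend to 0.
So numerator / n^2 -> 4 and denominator / n^2 -> 2.
Therefore lim a_n = 2.

2


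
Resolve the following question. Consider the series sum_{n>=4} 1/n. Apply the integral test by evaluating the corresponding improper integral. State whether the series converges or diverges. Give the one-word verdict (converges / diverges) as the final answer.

Let f(x) = 1/x. Then f is positive, continuous, and decreasing on [4, infinity), so the integral test applies.
Compute the improper integral int_{4}^infinity f(x) dx:
  antiderivative F(x) = log(x).
  As x -> infinity, log(x) -> infinity.
  So int = infinity - log(4) = infinity. By the integral test, the series diverges.

diverges


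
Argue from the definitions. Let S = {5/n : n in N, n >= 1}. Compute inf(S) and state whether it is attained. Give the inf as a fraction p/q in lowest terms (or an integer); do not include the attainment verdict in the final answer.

Analysis:
- Values: 5, 5/2, 5/3, 5/4, ... strictly decreasing.
- The maximum is 5 (n=1); sup = 5 (attained).
- The set is bounded below by 0; 5/n -> 0 so 0 is the greatest lower bound.
- 0 is not in the set, so inf = 0 is not attained.
Conclusion: inf(S) = 0, not attained in S.

0


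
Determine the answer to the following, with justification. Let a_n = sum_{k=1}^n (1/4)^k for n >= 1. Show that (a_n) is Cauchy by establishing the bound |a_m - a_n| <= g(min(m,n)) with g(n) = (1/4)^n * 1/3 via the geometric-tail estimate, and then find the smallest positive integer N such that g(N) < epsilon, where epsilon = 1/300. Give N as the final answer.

For m > n >= 1: |a_m - a_n| = sum_{k=n+1}^m (1/4)^k < sum_{k=n+1}^infinity (1/4)^k = (1/4)^(n+1) / (1 - 1/4) = (1/4)^n * (1/4) * (4/3) = (1/4)^n * 1/3.
So g(n) = (1/4)^n / 3. Since g(n) -> 0, (a_n) is Cauchy.
Now solve g(N) < 1/300: (1/4)^N / 3 < 1/300 <=> 4^N > 1 / (3 * 1/300) = 100.
Check powers of 4: 4^3 = 64 <= 100, 4^4 = 256 > 100.
So the smallest such N is 4. Check: g(4) = 1/(3 * 256) = 1/768 < 1/300.

4


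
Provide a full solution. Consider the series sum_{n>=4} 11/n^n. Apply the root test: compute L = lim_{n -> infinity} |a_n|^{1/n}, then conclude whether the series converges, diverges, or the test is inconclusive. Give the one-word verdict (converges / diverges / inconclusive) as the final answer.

Let a_n denote the general term. Form |a_n|^(1/n) and simplify:
|a_n|^(1/n) = 11^(1/n)/n
Take the limit as n -> infinity: L = 0.
Since L = 0 < 1, the root test implies convergence.

converges


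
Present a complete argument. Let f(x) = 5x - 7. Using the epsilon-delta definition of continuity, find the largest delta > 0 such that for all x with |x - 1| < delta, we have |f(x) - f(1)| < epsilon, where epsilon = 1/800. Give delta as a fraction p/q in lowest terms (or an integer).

We compute f(1) = 5*(1) - 7 = -2.
|f(x) - f(1)| = |5x - 7 - (-2)| = |5(x - 1)| = 5|x - 1|.
We need 5|x - 1| < 1/800, i.e. |x - 1| < 1/800 / 5 = 1/4000.
So any delta <= 1/4000 works. Conversely, if delta > 1/4000, then x = 1 + 1/4000 satisfies |x - 1| = 1/4000 < delta but |f(x) - f(1)| = 5 * 1/4000 = 1/800, which is not < 1/800; so no larger delta works.
Hence the largest such delta is 1/4000.

1/4000


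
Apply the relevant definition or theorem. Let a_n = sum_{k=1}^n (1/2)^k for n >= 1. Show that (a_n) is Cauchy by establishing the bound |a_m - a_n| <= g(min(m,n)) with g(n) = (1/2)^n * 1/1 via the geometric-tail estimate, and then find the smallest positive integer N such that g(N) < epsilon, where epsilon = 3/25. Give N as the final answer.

For m > n >= 1: |a_m - a_n| = sum_{k=n+1}^m (1/2)^k < sum_{k=n+1}^infinity (1/2)^k = (1/2)^(n+1) / (1 - 1/2) = (1/2)^n * (1/2) * (2/1) = (1/2)^n * 1/1.
So g(n) = (1/2)^n / 1. Since g(n) -> 0, (a_n) is Cauchy.
Now solve g(N) < 3/25: (1/2)^N / 1 < 3/25 <=> 2^N > 1 / (1 * 3/25) = 25/3.
Check powers of 2: 2^3 = 8 <= 25/3, 2^4 = 16 > 25/3.
So the smallest such N is 4. Check: g(4) = 1/(1 * 16) = 1/16 < 3/25.

4


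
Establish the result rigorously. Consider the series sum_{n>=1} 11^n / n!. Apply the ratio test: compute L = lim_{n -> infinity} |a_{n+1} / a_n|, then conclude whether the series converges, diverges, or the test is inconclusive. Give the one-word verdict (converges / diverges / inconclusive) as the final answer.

Let a_n denote the general term. Form the ratio a_{n+1}/a_n and simplify:
a_{n+1}/a_n = 11/(n + 1)
Take the limit as n -> infinity: L = 0.
Since L = 0 < 1, the ratio test implies the series converges.

converges


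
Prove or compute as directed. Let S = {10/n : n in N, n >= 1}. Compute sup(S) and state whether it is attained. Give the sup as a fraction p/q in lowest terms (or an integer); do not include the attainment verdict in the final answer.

Analysis:
- Values: 10, 5, 10/3, 5/2, ... strictly decreasing.
- The maximum is 10 (n=1); sup = 10 (attained).
- The set is bounded below by 0; 10/n -> 0 so 0 is the greatest lower bound.
- 0 is not in the set, so inf = 0 is not attained.
Conclusion: sup(S) = 10, attained in S.

10


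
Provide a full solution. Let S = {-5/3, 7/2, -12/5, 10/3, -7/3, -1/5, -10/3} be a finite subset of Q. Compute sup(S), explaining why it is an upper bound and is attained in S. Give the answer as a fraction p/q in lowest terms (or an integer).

S is finite, so sup(S) = max(S).
Sorted decreasing:
7/2, 10/3, -1/5, -5/3, -7/3, -12/5, -10/3
The extremum is 7/2.
For every x in S, x <= 7/2. And 7/2 is in S, so it is attained.
Therefore sup(S) = 7/2.

7/2


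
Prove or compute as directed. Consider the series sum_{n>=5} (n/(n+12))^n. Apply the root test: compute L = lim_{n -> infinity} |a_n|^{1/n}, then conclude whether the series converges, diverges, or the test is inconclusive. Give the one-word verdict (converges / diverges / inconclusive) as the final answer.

Let a_n denote the general term. Form |a_n|^(1/n) and simplify:
|a_n|^(1/n) = n/(n + 12)
Take the limit as n -> infinity: L = 1.
Since L = 1, the root test is inconclusive. (In fact a_n = (n/(n+12))^n -> e^(-12) != 0, so the nth-term test shows divergence; but the root test itself gives no conclusion.)

inconclusive


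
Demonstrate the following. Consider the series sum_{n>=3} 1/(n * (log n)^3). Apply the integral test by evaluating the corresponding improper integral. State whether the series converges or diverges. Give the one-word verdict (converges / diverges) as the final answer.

Let f(x) = 1/(x*log(x)^3). Then f is positive, continuous, and decreasing on [3, infinity), so the integral test applies.
Compute the improper integral int_{3}^infinity f(x) dx:
  antiderivative F(x) = -1/(2*log(x)^2).
  F(x) -> 0 as x -> infinity.  int = 0 - F(3) = 1/(2*log(3)^2) < infinity. By the integral test, the series converges.

converges


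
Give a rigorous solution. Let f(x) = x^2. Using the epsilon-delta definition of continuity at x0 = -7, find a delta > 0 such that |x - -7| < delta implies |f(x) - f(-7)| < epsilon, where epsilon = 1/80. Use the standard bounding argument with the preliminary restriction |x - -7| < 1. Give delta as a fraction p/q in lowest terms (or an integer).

Factor: |x^2 - (-7)^2| = |x - -7| * |x + -7|.
Impose |x - -7| < 1 first. Then |x + -7| = |(x - -7) + 2*(-7)| <= |x - -7| + 2*|-7| < 1 + 14 = 15.
So |x^2 - (-7)^2| < delta * 15.
We need delta * 15 <= 1/80, i.e. delta <= 1/80/15 = 1/1200.
Since 1/1200 < 1, this is tighter than 1; take delta = 1/1200.
So delta = 1/1200 works.

1/1200


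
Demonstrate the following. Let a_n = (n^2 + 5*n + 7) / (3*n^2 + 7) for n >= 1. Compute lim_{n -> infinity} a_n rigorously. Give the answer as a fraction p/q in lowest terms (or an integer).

Divide numerator and denominator by n^2, the highest power:
numerator / n^2 = 1 + 5/n + 7/n^2
denominator / n^2 = 3 + 7/n^2
As n -> infinity, all terms of the form c/n^k (k >= 1) tend to 0.
So numerator / n^2 -> 1 and denominator / n^2 -> 3.
Therefore lim a_n = 1/3.

1/3


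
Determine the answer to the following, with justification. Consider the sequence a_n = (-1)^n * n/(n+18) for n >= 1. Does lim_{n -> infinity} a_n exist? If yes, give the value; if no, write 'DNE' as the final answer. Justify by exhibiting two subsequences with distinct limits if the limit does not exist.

Examine the behaviour of a_n along subsequences.
a_{2k} = 2k/(2k+18) -> 1. a_{2k+1} = -(2k+1)/(2k+19) -> -1.
Since these two subsequential limits are 1 and -1, distinct, the full sequence cannot converge (a convergent sequence has all subsequences tending to the same limit). So lim a_n does not exist.

DNE


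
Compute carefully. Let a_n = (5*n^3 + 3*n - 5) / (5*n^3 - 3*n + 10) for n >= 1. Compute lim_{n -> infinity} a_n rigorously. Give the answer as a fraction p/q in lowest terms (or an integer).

Divide numerator and denominator by n^3, the highest power:
numerator / n^3 = 5 + 3/n^2 - 5/n^3
denominator / n^3 = 5 - 3/n^2 + 10/n^3
As n -> infinity, all terms of the form c/n^k (k >= 1) tend to 0.
So numerator / n^3 -> 5 and denominator / n^3 -> 5.
Therefore lim a_n = 1.

1


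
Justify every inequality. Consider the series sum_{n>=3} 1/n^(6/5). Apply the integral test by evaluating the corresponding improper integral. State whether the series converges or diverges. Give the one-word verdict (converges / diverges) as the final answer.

Let f(x) = x^(-6/5). Then f is positive, continuous, and decreasing on [3, infinity), so the integral test applies.
Compute the improper integral int_{3}^infinity f(x) dx:
  antiderivative F(x) = -5/x^(1/5).
  As x -> infinity, F(x) -> 0 (since p = 6/5 > 1).
  So int = F(infinity) - F(3) = 0 - (-5*3^(4/5)/3) = 5*3^(4/5)/3.
  Finite, so by the integral test, the series converges.

converges


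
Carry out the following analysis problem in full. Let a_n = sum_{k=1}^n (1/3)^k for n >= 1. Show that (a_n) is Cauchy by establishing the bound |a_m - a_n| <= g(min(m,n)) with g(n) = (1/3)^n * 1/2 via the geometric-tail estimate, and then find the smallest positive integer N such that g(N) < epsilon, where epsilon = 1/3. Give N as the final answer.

For m > n >= 1: |a_m - a_n| = sum_{k=n+1}^m (1/3)^k < sum_{k=n+1}^infinity (1/3)^k = (1/3)^(n+1) / (1 - 1/3) = (1/3)^n * (1/3) * (3/2) = (1/3)^n * 1/2.
So g(n) = (1/3)^n / 2. Since g(n) -> 0, (a_n) is Cauchy.
Now solve g(N) < 1/3: (1/3)^N / 2 < 1/3 <=> 3^N > 1 / (2 * 1/3) = 3/2.
Check powers of 3: 3^0 = 1 <= 3/2, 3^1 = 3 > 3/2.
So the smallest such N is 1. Check: g(1) = 1/(2 * 3) = 1/6 < 1/3.

1


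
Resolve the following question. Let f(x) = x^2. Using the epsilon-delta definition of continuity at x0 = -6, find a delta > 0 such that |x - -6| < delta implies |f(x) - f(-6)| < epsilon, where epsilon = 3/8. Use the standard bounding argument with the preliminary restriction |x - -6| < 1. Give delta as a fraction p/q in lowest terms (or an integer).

Factor: |x^2 - (-6)^2| = |x - -6| * |x + -6|.
Impose |x - -6| < 1 first. Then |x + -6| = |(x - -6) + 2*(-6)| <= |x - -6| + 2*|-6| < 1 + 12 = 13.
So |x^2 - (-6)^2| < delta * 13.
We need delta * 13 <= 3/8, i.e. delta <= 3/8/13 = 3/104.
Since 3/104 < 1, this is tighter than 1; take delta = 3/104.
So delta = 3/104 works.

3/104


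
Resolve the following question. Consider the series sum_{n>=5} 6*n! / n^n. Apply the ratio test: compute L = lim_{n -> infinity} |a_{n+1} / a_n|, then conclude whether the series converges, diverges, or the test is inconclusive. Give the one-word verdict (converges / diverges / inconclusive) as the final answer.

Let a_n denote the general term. Form the ratio a_{n+1}/a_n and simplify:
a_{n+1}/a_n = (n/(n + 1))^n
Take the limit as n -> infinity: L = exp(-1).
Since L = exp(-1) < 1, the ratio test implies the series converges.

converges


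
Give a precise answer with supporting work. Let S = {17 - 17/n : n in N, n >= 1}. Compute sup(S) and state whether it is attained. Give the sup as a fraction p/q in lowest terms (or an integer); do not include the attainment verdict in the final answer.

Analysis:
- Values: 0, 17/2, 34/3, 51/4, ... strictly increasing.
- Minimum is 0 (n=1); inf = 0 (attained).
- 17 - 17/n -> 17 from below; sup = 17, not attained.
Conclusion: sup(S) = 17, not attained in S.

17


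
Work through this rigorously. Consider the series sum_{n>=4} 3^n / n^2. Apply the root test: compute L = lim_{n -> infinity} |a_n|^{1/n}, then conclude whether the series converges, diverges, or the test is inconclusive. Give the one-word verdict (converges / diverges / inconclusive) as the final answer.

Let a_n denote the general term. Form |a_n|^(1/n) and simplify:
|a_n|^(1/n) = 3/n^(2/n)
Take the limit as n -> infinity: L = 3.
Since L = 3 > 1, the root test implies divergence.

diverges


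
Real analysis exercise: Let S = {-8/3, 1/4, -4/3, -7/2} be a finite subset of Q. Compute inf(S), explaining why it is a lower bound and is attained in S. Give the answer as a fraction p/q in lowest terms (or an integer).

S is finite, so inf(S) = min(S).
Sorted increasing:
-7/2, -8/3, -4/3, 1/4
The extremum is -7/2.
For every x in S, x >= -7/2. And -7/2 is in S, so it is attained.
Therefore inf(S) = -7/2.

-7/2


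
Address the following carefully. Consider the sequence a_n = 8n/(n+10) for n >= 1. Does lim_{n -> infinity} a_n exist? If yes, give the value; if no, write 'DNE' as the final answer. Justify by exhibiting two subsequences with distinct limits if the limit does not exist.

Examine the behaviour of a_n along subsequences.
Even-n subsequence a_{2k} = 8(2k)/(2k+10) -> 8. Odd-n subsequence a_{2k+1} = 8(2k+1)/(2k+11) -> 8. Both tend to 8, which suggests the limit is 8; verify directly.
|a_n - 8| = |8n - 8(n+10)| / (n+10) = 80/(n+10) < 80/n for every n >= 1.
Given epsilon > 0, choose a positive integer N > 80/epsilon. Then for all n >= N, |a_n - 8| < 80/n <= 80/N < epsilon.
So by the definition of the limit, lim a_n exists and equals 8.

8


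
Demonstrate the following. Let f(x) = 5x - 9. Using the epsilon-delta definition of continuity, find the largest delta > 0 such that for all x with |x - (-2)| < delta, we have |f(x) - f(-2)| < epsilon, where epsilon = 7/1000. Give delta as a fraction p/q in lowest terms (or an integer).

We compute f(-2) = 5*(-2) - 9 = -19.
|f(x) - f(-2)| = |5x - 9 - (-19)| = |5(x - (-2))| = 5|x - (-2)|.
We need 5|x - (-2)| < 7/1000, i.e. |x - (-2)| < 7/1000 / 5 = 7/5000.
So any delta <= 7/5000 works. Conversely, if delta > 7/5000, then x = -2 + 7/5000 satisfies |x - (-2)| = 7/5000 < delta but |f(x) - f(-2)| = 5 * 7/5000 = 7/1000, which is not < 7/1000; so no larger delta works.
Hence the largest such delta is 7/5000.

7/5000


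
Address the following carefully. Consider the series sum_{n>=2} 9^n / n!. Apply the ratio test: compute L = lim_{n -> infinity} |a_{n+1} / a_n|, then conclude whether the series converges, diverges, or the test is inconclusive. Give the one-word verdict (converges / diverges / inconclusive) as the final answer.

Let a_n denote the general term. Form the ratio a_{n+1}/a_n and simplify:
a_{n+1}/a_n = 9/(n + 1)
Take the limit as n -> infinity: L = 0.
Since L = 0 < 1, the ratio test implies the series converges.

converges


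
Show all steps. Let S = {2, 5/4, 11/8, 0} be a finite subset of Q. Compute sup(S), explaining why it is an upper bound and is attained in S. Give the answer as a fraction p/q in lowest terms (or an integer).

S is finite, so sup(S) = max(S).
Sorted decreasing:
2, 11/8, 5/4, 0
The extremum is 2.
For every x in S, x <= 2. And 2 is in S, so it is attained.
Therefore sup(S) = 2.

2


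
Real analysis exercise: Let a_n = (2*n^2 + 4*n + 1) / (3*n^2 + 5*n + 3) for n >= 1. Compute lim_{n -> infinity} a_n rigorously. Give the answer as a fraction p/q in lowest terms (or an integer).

Divide numerator and denominator by n^2, the highest power:
numerator / n^2 = 2 + 4/n + n^(-2)
denominator / n^2 = 3 + 5/n + 3/n^2
As n -> infinity, all terms of the form c/n^k (k >= 1) tend to 0.
So numerator / n^2 -> 2 and denominator / n^2 -> 3.
Therefore lim a_n = 2/3.

2/3


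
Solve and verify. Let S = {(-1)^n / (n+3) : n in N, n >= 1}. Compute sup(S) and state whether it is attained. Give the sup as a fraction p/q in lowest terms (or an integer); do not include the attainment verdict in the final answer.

Analysis:
- Values: -1/4, 1/5, -1/6, 1/7, -1/8, ...
- Positive terms (even n): 1/(2+3), 1/(4+3), ... decreasing -> max = 1/5 (n=2).
- Negative terms (odd n): -1/(1+3), -1/(3+3), ... increasing -> min = -1/4 (n=1).
- So sup = 1/5 (attained at n=2); inf = -1/4 (attained at n=1).
Conclusion: sup(S) = 1/5, attained in S.

1/5


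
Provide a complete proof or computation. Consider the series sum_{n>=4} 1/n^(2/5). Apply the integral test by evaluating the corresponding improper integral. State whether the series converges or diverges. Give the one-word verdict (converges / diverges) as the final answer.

Let f(x) = x^(-2/5). Then f is positive, continuous, and decreasing on [4, infinity), so the integral test applies.
Compute the improper integral int_{4}^infinity f(x) dx:
  antiderivative F(x) = 5*x^(3/5)/3.
  As x -> infinity, F(x) -> infinity (since p = 2/5 < 1).
  So the integral diverges. By the integral test, the series diverges.

diverges


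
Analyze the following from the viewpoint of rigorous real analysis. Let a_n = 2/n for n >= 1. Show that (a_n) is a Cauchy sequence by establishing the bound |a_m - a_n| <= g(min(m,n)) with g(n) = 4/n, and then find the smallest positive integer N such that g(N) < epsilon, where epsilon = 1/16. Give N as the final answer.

For any m, n >= 1, by the triangle inequality:
|a_m - a_n| = |2/m - 2/n| <= 2*1/m + 2*1/n <= 4/min(m,n).
So g(n) = 4/n bounds the Cauchy difference. Since g(n) -> 0, (a_n) is Cauchy.
Now solve g(N) < 1/16: 4/N < 1/16 <=> N > 4 / (1/16) = 64.
The smallest integer strictly greater than 64 is N = 65.
Check: g(65) = 4/65 = 4/65 < 1/16; g(64) = 1/16 >= 1/16. So N = 65.

65


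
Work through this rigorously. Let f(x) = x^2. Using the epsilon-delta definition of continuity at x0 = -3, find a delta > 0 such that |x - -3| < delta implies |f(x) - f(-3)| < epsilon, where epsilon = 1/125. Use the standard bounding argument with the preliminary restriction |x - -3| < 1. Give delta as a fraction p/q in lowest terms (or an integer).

Factor: |x^2 - (-3)^2| = |x - -3| * |x + -3|.
Impose |x - -3| < 1 first. Then |x + -3| = |(x - -3) + 2*(-3)| <= |x - -3| + 2*|-3| < 1 + 6 = 7.
So |x^2 - (-3)^2| < delta * 7.
We need delta * 7 <= 1/125, i.e. delta <= 1/125/7 = 1/875.
Since 1/875 < 1, this is tighter than 1; take delta = 1/875.
So delta = 1/875 works.

1/875


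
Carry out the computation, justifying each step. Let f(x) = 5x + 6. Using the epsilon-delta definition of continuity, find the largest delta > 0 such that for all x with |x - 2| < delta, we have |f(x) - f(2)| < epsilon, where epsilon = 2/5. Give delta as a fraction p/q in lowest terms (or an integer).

We compute f(2) = 5*(2) + 6 = 16.
|f(x) - f(2)| = |5x + 6 - (16)| = |5(x - 2)| = 5|x - 2|.
We need 5|x - 2| < 2/5, i.e. |x - 2| < 2/5 / 5 = 2/25.
So any delta <= 2/25 works. Conversely, if delta > 2/25, then x = 2 + 2/25 satisfies |x - 2| = 2/25 < delta but |f(x) - f(2)| = 5 * 2/25 = 2/5, which is not < 2/5; so no larger delta works.
Hence the largest such delta is 2/25.

2/25


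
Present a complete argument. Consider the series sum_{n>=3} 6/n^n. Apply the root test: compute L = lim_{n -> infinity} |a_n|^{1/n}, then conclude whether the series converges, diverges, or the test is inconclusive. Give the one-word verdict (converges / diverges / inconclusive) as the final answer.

Let a_n denote the general term. Form |a_n|^(1/n) and simplify:
|a_n|^(1/n) = 6^(1/n)/n
Take the limit as n -> infinity: L = 0.
Since L = 0 < 1, the root test implies convergence.

converges


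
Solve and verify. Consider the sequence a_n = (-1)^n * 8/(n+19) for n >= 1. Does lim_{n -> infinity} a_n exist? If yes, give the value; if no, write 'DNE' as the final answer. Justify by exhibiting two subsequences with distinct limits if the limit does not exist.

Examine the behaviour of a_n along subsequences.
Even-n subsequence a_{2k} = 8/(2k+19) -> 0. Odd-n subsequence a_{2k+1} = -8/(2k+20) -> 0. Both tend to 0, which suggests the limit is 0; verify directly.
|a_n - 0| = 8/(n+19) < 8/n for every n >= 1.
Given epsilon > 0, choose a positive integer N > 8/epsilon. Then for all n >= N, |a_n| < 8/n <= 8/N < epsilon.
So by the definition of the limit, lim a_n exists and equals 0.

0


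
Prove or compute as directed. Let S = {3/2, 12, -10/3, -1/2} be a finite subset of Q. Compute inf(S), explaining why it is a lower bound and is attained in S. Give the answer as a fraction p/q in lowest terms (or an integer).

S is finite, so inf(S) = min(S).
Sorted increasing:
-10/3, -1/2, 3/2, 12
The extremum is -10/3.
For every x in S, x >= -10/3. And -10/3 is in S, so it is attained.
Therefore inf(S) = -10/3.

-10/3


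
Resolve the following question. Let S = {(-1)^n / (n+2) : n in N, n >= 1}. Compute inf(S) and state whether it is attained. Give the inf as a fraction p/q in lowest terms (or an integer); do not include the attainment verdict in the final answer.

Analysis:
- Values: -1/3, 1/4, -1/5, 1/6, -1/7, ...
- Positive terms (even n): 1/(2+2), 1/(4+2), ... decreasing -> max = 1/4 (n=2).
- Negative terms (odd n): -1/(1+2), -1/(3+2), ... increasing -> min = -1/3 (n=1).
- So sup = 1/4 (attained at n=2); inf = -1/3 (attained at n=1).
Conclusion: inf(S) = -1/3, attained in S.

-1/3


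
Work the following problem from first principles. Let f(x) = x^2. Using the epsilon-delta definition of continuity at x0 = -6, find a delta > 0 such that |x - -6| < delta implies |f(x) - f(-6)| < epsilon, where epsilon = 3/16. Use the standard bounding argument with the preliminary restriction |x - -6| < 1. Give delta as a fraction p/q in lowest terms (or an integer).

Factor: |x^2 - (-6)^2| = |x - -6| * |x + -6|.
Impose |x - -6| < 1 first. Then |x + -6| = |(x - -6) + 2*(-6)| <= |x - -6| + 2*|-6| < 1 + 12 = 13.
So |x^2 - (-6)^2| < delta * 13.
We need delta * 13 <= 3/16, i.e. delta <= 3/16/13 = 3/208.
Since 3/208 < 1, this is tighter than 1; take delta = 3/208.
So delta = 3/208 works.

3/208


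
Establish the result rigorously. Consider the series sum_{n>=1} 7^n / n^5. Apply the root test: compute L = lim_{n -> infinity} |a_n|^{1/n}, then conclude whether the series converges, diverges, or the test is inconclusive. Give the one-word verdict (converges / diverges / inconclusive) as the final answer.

Let a_n denote the general term. Form |a_n|^(1/n) and simplify:
|a_n|^(1/n) = 7/n^(5/n)
Take the limit as n -> infinity: L = 7.
Since L = 7 > 1, the root test implies divergence.

diverges


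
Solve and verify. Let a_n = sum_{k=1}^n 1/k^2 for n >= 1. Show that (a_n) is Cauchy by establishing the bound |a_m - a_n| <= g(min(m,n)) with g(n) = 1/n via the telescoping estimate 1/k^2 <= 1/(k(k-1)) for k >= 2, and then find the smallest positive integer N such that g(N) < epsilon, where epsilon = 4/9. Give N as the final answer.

For m > n >= 1: |a_m - a_n| = sum_{k=n+1}^m 1/k^2.
Use 1/k^2 <= 1/(k(k-1)) = 1/(k-1) - 1/k for k >= 2:
sum_{k=n+1}^m 1/k^2 <= sum_{k=n+1}^m (1/(k-1) - 1/k) = 1/n - 1/m <= 1/n.
By symmetry the same bound holds with n,m swapped, so |a_m - a_n| <= 1/min(m,n) = g(min(m,n)). Since g(n) -> 0, (a_n) is Cauchy.
Now solve g(N) < 4/9: 1/N < 4/9 <=> N > 1/(4/9) = 9/4.
The smallest integer strictly greater than 9/4 is N = 3.
Check: g(3) = 1/3 < 4/9; g(2) = 1/2 >= 4/9. So N = 3.

3


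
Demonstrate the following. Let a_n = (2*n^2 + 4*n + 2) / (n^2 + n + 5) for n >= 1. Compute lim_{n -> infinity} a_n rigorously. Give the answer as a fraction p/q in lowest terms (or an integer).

Divide numerator and denominator by n^2, the highest power:
numerator / n^2 = 2 + 4/n + 2/n^2
denominator / n^2 = 1 + 1/n + 5/n^2
As n -> infinity, all terms of the form c/n^k (k >= 1) tend to 0.
So numerator / n^2 -> 2 and denominator / n^2 -> 1.
Therefore lim a_n = 2.

2


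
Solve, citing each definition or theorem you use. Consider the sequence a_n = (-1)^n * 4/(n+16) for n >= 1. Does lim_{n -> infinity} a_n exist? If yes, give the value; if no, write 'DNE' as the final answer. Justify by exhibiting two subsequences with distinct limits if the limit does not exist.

Examine the behaviour of a_n along subsequences.
Even-n subsequence a_{2k} = 4/(2k+16) -> 0. Odd-n subsequence a_{2k+1} = -4/(2k+17) -> 0. Both tend to 0, which suggests the limit is 0; verify directly.
|a_n - 0| = 4/(n+16) < 4/n for every n >= 1.
Given epsilon > 0, choose a positive integer N > 4/epsilon. Then for all n >= N, |a_n| < 4/n <= 4/N < epsilon.
So by the definition of the limit, lim a_n exists and equals 0.

0


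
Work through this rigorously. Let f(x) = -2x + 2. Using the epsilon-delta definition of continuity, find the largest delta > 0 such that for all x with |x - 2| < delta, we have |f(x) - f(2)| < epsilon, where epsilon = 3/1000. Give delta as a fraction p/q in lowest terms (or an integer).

We compute f(2) = -2*(2) + 2 = -2.
|f(x) - f(2)| = |-2x + 2 - (-2)| = |-2(x - 2)| = 2|x - 2|.
We need 2|x - 2| < 3/1000, i.e. |x - 2| < 3/1000 / 2 = 3/2000.
So any delta <= 3/2000 works. Conversely, if delta > 3/2000, then x = 2 + 3/2000 satisfies |x - 2| = 3/2000 < delta but |f(x) - f(2)| = 2 * 3/2000 = 3/1000, which is not < 3/1000; so no larger delta works.
Hence the largest such delta is 3/2000.

3/2000


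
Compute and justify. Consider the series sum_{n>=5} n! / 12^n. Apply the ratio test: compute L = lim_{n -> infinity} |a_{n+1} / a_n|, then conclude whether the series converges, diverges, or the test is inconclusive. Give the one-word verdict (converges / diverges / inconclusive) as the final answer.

Let a_n denote the general term. Form the ratio a_{n+1}/a_n and simplify:
a_{n+1}/a_n = n/12 + 1/12
Take the limit as n -> infinity: L = infinity.
Since L = infinity > 1 (or L = infinity), the ratio test implies the series diverges.

diverges
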